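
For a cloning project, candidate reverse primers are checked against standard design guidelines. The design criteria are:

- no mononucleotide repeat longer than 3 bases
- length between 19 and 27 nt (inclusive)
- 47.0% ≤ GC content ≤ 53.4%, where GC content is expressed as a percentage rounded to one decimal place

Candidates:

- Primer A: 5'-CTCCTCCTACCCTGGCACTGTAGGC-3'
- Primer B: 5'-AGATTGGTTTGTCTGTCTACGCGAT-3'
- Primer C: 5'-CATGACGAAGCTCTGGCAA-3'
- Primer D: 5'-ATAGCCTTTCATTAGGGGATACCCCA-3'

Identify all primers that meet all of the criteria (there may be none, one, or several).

Primer C only.

Primer A (25 nt, A=3 T=6 G=5 C=11): longest run = 3 ✓; length 25 ✓; GC 16/25 = 64.0%, outside 47.0–53.4% ✗ — fails.
Primer B (25 nt, A=4 T=10 G=7 C=4): longest run = 3 ✓; length 25 ✓; GC 11/25 = 44.0%, outside 47.0–53.4% ✗ — fails.
Primer C (19 nt, A=6 T=3 G=5 C=5): longest run = 2 ✓; length 19 ✓; GC 10/19 = 52.6% ✓ — passes.
Primer D (26 nt, A=7 T=7 G=5 C=7): longest run = 4, exceeds 3 ✗; length 26 ✓; GC 12/26 = 46.2%, outside 47.0–53.4% ✗ — fails.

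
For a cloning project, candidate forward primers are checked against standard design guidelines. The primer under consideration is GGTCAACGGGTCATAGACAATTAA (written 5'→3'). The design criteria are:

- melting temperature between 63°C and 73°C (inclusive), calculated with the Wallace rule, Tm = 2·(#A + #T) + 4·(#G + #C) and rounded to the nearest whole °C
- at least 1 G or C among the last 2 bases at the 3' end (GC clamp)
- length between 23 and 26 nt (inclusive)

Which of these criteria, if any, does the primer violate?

Base counts: A=9, T=5, G=6, C=4 (length 24).
Tm: Tm = 2·14 + 4·10 = 68°C ✓
GC clamp: 3' end AA has 0 G/C, need ≥1 ✗
length: length 24 ✓

Fails: GC clamp.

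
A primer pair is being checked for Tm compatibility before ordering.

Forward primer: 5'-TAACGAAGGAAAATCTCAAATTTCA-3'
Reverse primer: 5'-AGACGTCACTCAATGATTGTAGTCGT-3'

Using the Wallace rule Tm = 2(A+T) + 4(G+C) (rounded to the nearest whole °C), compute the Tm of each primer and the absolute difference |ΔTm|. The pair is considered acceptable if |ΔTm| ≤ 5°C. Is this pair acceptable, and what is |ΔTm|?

Forward: A=12 T=6 G=3 C=4 → Tm = 2·18 + 4·7 = 64°C.
Reverse: A=7 T=8 G=6 C=5 → Tm = 2·15 + 4·11 = 74°C.
|ΔTm| = |64 − 74| = 10°C, > 5°C.

|ΔTm| = 10°C; the pair is not acceptable.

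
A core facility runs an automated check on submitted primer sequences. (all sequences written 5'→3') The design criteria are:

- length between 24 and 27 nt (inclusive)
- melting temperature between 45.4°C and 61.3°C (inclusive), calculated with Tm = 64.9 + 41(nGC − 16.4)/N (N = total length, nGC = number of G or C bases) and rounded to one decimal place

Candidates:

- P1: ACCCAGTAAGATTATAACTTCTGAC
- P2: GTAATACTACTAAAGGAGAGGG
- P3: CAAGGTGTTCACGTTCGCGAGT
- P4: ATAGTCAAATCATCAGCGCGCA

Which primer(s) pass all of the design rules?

P1 (25 nt, A=9 T=7 G=3 C=6): length 25 ✓; Tm = 64.9 + 41·(9 − 16.4)/25 = 52.8°C ✓ — passes.
P2 (22 nt, A=9 T=4 G=7 C=2): length 22, outside 24–27 ✗; Tm = 64.9 + 41·(9 − 16.4)/22 = 51.1°C ✓ — fails.
P3 (22 nt, A=4 T=6 G=7 C=5): length 22, outside 24–27 ✗; Tm = 64.9 + 41·(12 − 16.4)/22 = 56.7°C ✓ — fails.
P4 (22 nt, A=8 T=4 G=4 C=6): length 22, outside 24–27 ✗; Tm = 64.9 + 41·(10 − 16.4)/22 = 53.0°C ✓ — fails.

P1 only.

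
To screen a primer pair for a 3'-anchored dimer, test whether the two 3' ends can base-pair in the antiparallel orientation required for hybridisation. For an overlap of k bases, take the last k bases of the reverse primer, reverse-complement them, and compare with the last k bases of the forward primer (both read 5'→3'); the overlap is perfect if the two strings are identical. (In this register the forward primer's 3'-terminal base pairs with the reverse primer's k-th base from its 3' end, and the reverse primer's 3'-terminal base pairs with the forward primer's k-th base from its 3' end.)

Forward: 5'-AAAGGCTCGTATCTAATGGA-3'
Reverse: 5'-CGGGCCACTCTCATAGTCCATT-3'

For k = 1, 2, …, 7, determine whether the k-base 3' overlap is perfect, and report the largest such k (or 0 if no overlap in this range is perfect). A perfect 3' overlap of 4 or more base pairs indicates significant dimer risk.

Last 7 bases (5'→3') — forward …TAATGGA, reverse …GTCCATT.
Reverse complement of the reverse primer's last 7 bases: AATGGAC; its first k bases are the reverse complement of the reverse primer's last k bases, so a perfect k-base overlap needs the forward primer's last k bases to equal them.
Comparing (forward last k vs required): k=1: A vs A ✓; k=2: GA vs AA ✗; k=3: GGA vs AAT ✗; k=4: TGGA vs AATG ✗; k=5: ATGGA vs AATGG ✗; k=6: AATGGA vs AATGGA ✓; k=7: TAATGGA vs AATGGAC ✗.
Perfect overlaps at k = 1, 6; the largest is 6.

Longest perfect overlap: 6 complementary base pairs; significant dimer risk (threshold 4).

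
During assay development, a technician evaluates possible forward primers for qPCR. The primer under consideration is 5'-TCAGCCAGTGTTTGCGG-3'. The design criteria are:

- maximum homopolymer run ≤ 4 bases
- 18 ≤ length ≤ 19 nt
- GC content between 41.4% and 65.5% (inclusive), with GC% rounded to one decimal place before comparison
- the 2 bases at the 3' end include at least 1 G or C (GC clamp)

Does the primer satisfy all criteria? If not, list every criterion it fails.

Fails: length.

Base counts: A=2, T=5, G=6, C=4 (length 17).
homopolymer run: longest run = 3 ✓
length: length 17, outside 18–19 ✗
GC content: GC 10/17 = 58.8% ✓
GC clamp: 3' end GG has 2 G/C ✓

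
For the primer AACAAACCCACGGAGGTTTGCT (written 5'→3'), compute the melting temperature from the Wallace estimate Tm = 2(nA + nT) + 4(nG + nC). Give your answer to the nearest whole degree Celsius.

66°C

Base counts: A=7, T=4, G=5, C=6 (length 22).
Tm = 2·(7+4) + 4·(5+6) = 2·11 + 4·11 = 22 + 44 = 66°C.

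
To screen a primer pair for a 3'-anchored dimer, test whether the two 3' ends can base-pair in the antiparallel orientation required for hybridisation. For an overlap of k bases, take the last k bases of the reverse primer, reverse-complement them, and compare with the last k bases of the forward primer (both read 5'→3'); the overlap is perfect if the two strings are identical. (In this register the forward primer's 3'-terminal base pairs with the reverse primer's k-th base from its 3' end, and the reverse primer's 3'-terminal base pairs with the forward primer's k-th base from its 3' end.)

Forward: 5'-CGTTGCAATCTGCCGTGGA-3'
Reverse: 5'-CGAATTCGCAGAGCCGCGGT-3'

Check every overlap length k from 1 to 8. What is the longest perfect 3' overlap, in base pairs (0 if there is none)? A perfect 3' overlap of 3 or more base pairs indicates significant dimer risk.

Last 8 bases (5'→3') — forward …GCCGTGGA, reverse …GCCGCGGT.
Reverse complement of the reverse primer's last 8 bases: ACCGCGGC; its first k bases are the reverse complement of the reverse primer's last k bases, so a perfect k-base overlap needs the forward primer's last k bases to equal them.
Comparing (forward last k vs required): k=1: A vs A ✓; k=2: GA vs AC ✗; k=3: GGA vs ACC ✗; k=4: TGGA vs ACCG ✗; k=5: GTGGA vs ACCGC ✗; k=6: CGTGGA vs ACCGCG ✗; k=7: CCGTGGA vs ACCGCGG ✗; k=8: GCCGTGGA vs ACCGCGGC ✗.
Only k = 1 is perfect, so the longest perfect 3' overlap is 1.

Longest perfect overlap: 1 complementary base pair; below the dimer-risk threshold (threshold 3).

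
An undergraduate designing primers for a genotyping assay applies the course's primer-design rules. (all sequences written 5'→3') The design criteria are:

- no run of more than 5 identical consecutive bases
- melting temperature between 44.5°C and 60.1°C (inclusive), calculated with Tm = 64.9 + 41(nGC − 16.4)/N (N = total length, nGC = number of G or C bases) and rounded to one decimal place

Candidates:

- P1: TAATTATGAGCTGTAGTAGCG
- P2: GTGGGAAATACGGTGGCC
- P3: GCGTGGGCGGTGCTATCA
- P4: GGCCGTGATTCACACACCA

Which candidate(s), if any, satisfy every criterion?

P1 (21 nt, A=6 T=7 G=6 C=2): longest run = 2 ✓; Tm = 64.9 + 41·(8 − 16.4)/21 = 48.5°C ✓ — passes.
P2 (18 nt, A=4 T=3 G=8 C=3): longest run = 3 ✓; Tm = 64.9 + 41·(11 − 16.4)/18 = 52.6°C ✓ — passes.
P3 (18 nt, A=2 T=4 G=8 C=4): longest run = 3 ✓; Tm = 64.9 + 41·(12 − 16.4)/18 = 54.9°C ✓ — passes.
P4 (19 nt, A=5 T=3 G=4 C=7): longest run = 2 ✓; Tm = 64.9 + 41·(11 − 16.4)/19 = 53.2°C ✓ — passes.

P1, P2, P3 and P4.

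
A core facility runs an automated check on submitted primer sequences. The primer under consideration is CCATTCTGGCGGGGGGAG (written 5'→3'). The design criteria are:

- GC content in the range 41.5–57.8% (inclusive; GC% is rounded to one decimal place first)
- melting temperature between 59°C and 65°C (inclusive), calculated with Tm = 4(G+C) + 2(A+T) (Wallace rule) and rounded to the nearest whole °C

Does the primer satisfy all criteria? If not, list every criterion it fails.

Base counts: A=2, T=3, G=9, C=4 (length 18).
GC content: GC 13/18 = 72.2%, outside 41.5–57.8% ✗
Tm: Tm = 2·5 + 4·13 = 62°C ✓

Fails: GC content.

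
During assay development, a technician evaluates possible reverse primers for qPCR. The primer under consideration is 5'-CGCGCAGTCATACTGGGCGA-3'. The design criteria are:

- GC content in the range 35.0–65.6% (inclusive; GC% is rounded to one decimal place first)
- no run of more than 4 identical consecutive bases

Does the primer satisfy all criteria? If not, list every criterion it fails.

Meets all criteria.

Base counts: A=4, T=3, G=7, C=6 (length 20).
GC content: GC 13/20 = 65.0% ✓
homopolymer run: longest run = 3 ✓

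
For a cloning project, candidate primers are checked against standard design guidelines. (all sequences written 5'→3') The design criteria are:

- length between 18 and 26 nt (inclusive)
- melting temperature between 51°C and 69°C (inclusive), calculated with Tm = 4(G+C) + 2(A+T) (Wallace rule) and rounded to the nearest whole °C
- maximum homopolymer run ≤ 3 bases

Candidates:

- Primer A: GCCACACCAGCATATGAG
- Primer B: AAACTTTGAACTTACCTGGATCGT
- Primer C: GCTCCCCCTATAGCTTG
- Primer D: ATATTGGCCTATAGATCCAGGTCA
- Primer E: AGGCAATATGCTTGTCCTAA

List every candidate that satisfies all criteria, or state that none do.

Primer A, Primer B, Primer D and Primer E.

Primer A (18 nt, A=6 T=2 G=4 C=6): length 18 ✓; Tm = 2·8 + 4·10 = 56°C ✓; longest run = 2 ✓ — passes.
Primer B (24 nt, A=7 T=8 G=4 C=5): length 24 ✓; Tm = 2·15 + 4·9 = 66°C ✓; longest run = 3 ✓ — passes.
Primer C (17 nt, A=2 T=5 G=3 C=7): length 17, outside 18–26 ✗; Tm = 2·7 + 4·10 = 54°C ✓; longest run = 5, exceeds 3 ✗ — fails.
Primer D (24 nt, A=7 T=7 G=5 C=5): length 24 ✓; Tm = 2·14 + 4·10 = 68°C ✓; longest run = 2 ✓ — passes.
Primer E (20 nt, A=6 T=6 G=4 C=4): length 20 ✓; Tm = 2·12 + 4·8 = 56°C ✓; longest run = 2 ✓ — passes.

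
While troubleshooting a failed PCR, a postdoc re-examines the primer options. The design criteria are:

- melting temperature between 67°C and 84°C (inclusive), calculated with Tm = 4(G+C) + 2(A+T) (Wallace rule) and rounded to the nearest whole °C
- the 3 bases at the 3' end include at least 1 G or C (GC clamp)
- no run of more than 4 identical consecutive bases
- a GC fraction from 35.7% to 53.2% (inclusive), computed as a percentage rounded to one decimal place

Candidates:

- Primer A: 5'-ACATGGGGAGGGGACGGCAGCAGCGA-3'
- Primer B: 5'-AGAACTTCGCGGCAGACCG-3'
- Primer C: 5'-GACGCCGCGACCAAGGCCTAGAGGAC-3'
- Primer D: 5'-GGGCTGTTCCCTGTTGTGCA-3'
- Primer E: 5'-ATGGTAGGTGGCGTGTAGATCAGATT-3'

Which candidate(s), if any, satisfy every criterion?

None of the candidates satisfy all criteria.

Primer A (26 nt, A=7 T=1 G=13 C=5): Tm = 2·8 + 4·18 = 88°C, outside 67–84°C ✗; 3' end CGA has 2 G/C ✓; longest run = 4 ✓; GC 18/26 = 69.2%, outside 35.7–53.2% ✗ — fails.
Primer B (19 nt, A=5 T=2 G=6 C=6): Tm = 2·7 + 4·12 = 62°C, outside 67–84°C ✗; 3' end CCG has 3 G/C ✓; longest run = 2 ✓; GC 12/19 = 63.2%, outside 35.7–53.2% ✗ — fails.
Primer C (26 nt, A=7 T=1 G=9 C=9): Tm = 2·8 + 4·18 = 88°C, outside 67–84°C ✗; 3' end GAC has 2 G/C ✓; longest run = 2 ✓; GC 18/26 = 69.2%, outside 35.7–53.2% ✗ — fails.
Primer D (20 nt, A=1 T=7 G=7 C=5): Tm = 2·8 + 4·12 = 64°C, outside 67–84°C ✗; 3' end GCA has 2 G/C ✓; longest run = 3 ✓; GC 12/20 = 60.0%, outside 35.7–53.2% ✗ — fails.
Primer E (26 nt, A=6 T=8 G=10 C=2): Tm = 2·14 + 4·12 = 76°C ✓; 3' end ATT has 0 G/C, need ≥1 ✗; longest run = 2 ✓; GC 12/26 = 46.2% ✓ — fails.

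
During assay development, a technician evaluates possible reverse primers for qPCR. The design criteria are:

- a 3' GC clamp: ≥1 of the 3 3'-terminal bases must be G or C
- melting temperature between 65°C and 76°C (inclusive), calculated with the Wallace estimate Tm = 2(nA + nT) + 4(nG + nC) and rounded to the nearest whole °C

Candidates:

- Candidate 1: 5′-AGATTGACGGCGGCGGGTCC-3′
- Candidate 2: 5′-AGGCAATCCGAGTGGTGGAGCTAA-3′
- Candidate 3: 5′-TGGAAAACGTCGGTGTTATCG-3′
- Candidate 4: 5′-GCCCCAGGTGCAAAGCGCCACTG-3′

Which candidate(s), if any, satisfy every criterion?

Candidate 1 only.

Candidate 1 (20 nt, A=3 T=3 G=9 C=5): 3' end TCC has 2 G/C ✓; Tm = 2·6 + 4·14 = 68°C ✓ — passes.
Candidate 2 (24 nt, A=7 T=4 G=9 C=4): 3' end TAA has 0 G/C, need ≥1 ✗; Tm = 2·11 + 4·13 = 74°C ✓ — fails.
Candidate 3 (21 nt, A=5 T=6 G=7 C=3): 3' end TCG has 2 G/C ✓; Tm = 2·11 + 4·10 = 62°C, outside 65–76°C ✗ — fails.
Candidate 4 (23 nt, A=5 T=2 G=7 C=9): 3' end CTG has 2 G/C ✓; Tm = 2·7 + 4·16 = 78°C, outside 65–76°C ✗ — fails.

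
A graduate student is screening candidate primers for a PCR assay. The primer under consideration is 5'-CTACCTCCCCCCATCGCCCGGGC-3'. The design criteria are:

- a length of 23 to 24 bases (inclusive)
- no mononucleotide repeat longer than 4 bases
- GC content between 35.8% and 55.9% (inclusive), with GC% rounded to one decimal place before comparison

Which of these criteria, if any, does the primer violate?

Base counts: A=2, T=3, G=4, C=14 (length 23).
length: length 23 ✓
homopolymer run: longest run = 6, exceeds 4 ✗
GC content: GC 18/23 = 78.3%, outside 35.8–55.9% ✗

Fails: homopolymer run, GC content.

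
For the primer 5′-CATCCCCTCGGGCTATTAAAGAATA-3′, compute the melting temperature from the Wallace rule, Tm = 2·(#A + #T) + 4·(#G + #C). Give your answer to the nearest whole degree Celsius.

72°C

Base counts: A=8, T=6, G=4, C=7 (length 25).
Tm = 2·(8+6) + 4·(4+7) = 2·14 + 4·11 = 28 + 44 = 72°C.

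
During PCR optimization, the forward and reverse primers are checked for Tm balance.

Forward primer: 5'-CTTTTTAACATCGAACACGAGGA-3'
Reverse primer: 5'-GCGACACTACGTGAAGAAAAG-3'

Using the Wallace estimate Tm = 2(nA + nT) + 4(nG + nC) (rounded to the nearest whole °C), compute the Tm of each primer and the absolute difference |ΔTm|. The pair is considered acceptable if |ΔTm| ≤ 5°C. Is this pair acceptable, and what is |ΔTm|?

Forward: A=8 T=6 G=4 C=5 → Tm = 2·14 + 4·9 = 64°C.
Reverse: A=9 T=2 G=6 C=4 → Tm = 2·11 + 4·10 = 62°C.
|ΔTm| = |64 − 62| = 2°C, ≤ 5°C.

|ΔTm| = 2°C; the pair is acceptable.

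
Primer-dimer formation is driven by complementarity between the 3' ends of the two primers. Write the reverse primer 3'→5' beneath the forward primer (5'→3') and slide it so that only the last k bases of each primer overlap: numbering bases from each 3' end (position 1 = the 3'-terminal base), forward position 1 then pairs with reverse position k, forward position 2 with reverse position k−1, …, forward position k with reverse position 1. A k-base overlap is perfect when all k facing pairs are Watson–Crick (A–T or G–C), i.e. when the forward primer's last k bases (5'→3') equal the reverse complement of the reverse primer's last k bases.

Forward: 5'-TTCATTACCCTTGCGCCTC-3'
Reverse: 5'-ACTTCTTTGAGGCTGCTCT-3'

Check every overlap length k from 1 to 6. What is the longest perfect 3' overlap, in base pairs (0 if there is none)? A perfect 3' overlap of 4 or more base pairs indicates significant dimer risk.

Longest perfect overlap: 0 complementary base pairs; below the dimer-risk threshold (threshold 4).

Last 6 bases (5'→3') — forward …CGCCTC, reverse …TGCTCT.
Reverse complement of the reverse primer's last 6 bases: AGAGCA; its first k bases are the reverse complement of the reverse primer's last k bases, so a perfect k-base overlap needs the forward primer's last k bases to equal them.
Comparing (forward last k vs required): k=1: C vs A ✗; k=2: TC vs AG ✗; k=3: CTC vs AGA ✗; k=4: CCTC vs AGAG ✗; k=5: GCCTC vs AGAGC ✗; k=6: CGCCTC vs AGAGCA ✗.
No overlap length from 1 to 6 is perfect, so the longest perfect 3' overlap is 0.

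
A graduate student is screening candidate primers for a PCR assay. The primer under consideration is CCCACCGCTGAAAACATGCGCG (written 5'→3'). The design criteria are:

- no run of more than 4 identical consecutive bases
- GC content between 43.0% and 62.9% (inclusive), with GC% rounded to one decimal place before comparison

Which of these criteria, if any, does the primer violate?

Base counts: A=6, T=2, G=5, C=9 (length 22).
homopolymer run: longest run = 4 ✓
GC content: GC 14/22 = 63.6%, outside 43.0–62.9% ✗

Fails: GC content.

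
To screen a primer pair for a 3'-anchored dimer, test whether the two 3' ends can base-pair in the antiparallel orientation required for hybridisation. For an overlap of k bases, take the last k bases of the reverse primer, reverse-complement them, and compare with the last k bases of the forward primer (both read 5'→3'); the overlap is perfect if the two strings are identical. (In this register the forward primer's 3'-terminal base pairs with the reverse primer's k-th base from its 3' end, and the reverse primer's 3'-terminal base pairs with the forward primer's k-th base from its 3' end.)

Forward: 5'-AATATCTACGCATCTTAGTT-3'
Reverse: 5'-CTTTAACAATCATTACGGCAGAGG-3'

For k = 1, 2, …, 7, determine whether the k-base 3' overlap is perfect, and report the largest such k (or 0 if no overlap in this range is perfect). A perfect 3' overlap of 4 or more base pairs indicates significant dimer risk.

Last 7 bases (5'→3') — forward …CTTAGTT, reverse …GCAGAGG.
Reverse complement of the reverse primer's last 7 bases: CCTCTGC; its first k bases are the reverse complement of the reverse primer's last k bases, so a perfect k-base overlap needs the forward primer's last k bases to equal them.
Comparing (forward last k vs required): k=1: T vs C ✗; k=2: TT vs CC ✗; k=3: GTT vs CCT ✗; k=4: AGTT vs CCTC ✗; k=5: TAGTT vs CCTCT ✗; k=6: TTAGTT vs CCTCTG ✗; k=7: CTTAGTT vs CCTCTGC ✗.
No overlap length from 1 to 7 is perfect, so the longest perfect 3' overlap is 0.

Longest perfect overlap: 0 complementary base pairs; below the dimer-risk threshold (threshold 4).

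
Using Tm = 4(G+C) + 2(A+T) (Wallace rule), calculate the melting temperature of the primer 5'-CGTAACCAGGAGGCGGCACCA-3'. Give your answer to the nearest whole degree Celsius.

Base counts: A=6, T=1, G=7, C=7 (length 21).
Tm = 2·(6+1) + 4·(7+7) = 2·7 + 4·14 = 14 + 56 = 70°C.

70°C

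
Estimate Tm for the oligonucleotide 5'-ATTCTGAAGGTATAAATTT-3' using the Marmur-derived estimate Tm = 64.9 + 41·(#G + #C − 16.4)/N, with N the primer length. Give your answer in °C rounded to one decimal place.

Base counts: A=7, T=8, G=3, C=1; G+C = 4, N = 19.
Tm = 64.9 + 41·(4 − 16.4)/19 = 64.9 + -508.40/19 = 38.1°C.

38.1°C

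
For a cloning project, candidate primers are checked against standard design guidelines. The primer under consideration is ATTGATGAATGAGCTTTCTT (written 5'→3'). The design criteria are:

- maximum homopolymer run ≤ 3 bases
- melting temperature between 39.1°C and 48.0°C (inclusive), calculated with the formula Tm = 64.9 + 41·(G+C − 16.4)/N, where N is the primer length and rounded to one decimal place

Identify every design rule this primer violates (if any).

Base counts: A=5, T=9, G=4, C=2 (length 20).
homopolymer run: longest run = 3 ✓
Tm: Tm = 64.9 + 41·(6 − 16.4)/20 = 43.6°C ✓

Meets all criteria.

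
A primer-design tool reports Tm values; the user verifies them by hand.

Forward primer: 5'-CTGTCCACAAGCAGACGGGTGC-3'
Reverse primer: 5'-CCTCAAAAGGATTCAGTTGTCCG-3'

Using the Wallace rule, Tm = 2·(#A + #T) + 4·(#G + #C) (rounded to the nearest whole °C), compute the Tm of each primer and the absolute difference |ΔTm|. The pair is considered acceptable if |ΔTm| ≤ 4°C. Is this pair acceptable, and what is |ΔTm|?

|ΔTm| = 4°C; the pair is acceptable.

Forward: A=5 T=3 G=7 C=7 → Tm = 2·8 + 4·14 = 72°C.
Reverse: A=6 T=6 G=5 C=6 → Tm = 2·12 + 4·11 = 68°C.
|ΔTm| = |72 − 68| = 4°C, ≤ 4°C.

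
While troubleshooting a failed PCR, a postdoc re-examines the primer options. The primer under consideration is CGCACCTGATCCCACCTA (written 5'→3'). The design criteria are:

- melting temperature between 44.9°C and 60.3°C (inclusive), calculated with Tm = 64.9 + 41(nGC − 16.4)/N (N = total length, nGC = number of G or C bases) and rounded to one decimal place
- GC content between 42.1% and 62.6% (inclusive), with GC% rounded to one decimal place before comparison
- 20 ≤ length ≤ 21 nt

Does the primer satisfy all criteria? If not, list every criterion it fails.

Fails: length.

Base counts: A=4, T=3, G=2, C=9 (length 18).
Tm: Tm = 64.9 + 41·(11 − 16.4)/18 = 52.6°C ✓
GC content: GC 11/18 = 61.1% ✓
length: length 18, outside 20–21 ✗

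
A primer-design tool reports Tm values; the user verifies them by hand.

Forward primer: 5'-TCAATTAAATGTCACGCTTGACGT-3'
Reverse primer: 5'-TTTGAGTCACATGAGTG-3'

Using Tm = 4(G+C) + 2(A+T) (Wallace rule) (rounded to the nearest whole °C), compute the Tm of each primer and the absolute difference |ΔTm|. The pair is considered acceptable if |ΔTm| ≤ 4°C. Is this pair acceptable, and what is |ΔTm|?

Forward: A=7 T=8 G=4 C=5 → Tm = 2·15 + 4·9 = 66°C.
Reverse: A=4 T=6 G=5 C=2 → Tm = 2·10 + 4·7 = 48°C.
|ΔTm| = |66 − 48| = 18°C, > 4°C.

|ΔTm| = 18°C; the pair is not acceptable.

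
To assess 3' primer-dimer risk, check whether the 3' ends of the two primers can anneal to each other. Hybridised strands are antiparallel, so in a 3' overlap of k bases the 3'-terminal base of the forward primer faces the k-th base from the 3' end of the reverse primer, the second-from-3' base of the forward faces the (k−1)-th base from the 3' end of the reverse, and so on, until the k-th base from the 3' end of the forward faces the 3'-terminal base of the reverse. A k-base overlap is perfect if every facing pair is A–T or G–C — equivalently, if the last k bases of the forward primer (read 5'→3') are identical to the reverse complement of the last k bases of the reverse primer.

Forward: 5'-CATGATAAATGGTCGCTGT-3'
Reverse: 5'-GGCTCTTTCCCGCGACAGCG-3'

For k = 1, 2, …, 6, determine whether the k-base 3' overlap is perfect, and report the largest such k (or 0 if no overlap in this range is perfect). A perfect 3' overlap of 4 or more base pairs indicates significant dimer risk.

Longest perfect overlap: 6 complementary base pairs; significant dimer risk (threshold 4).

Last 6 bases (5'→3') — forward …CGCTGT, reverse …ACAGCG.
Reverse complement of the reverse primer's last 6 bases: CGCTGT; its first k bases are the reverse complement of the reverse primer's last k bases, so a perfect k-base overlap needs the forward primer's last k bases to equal them.
Comparing (forward last k vs required): k=1: T vs C ✗; k=2: GT vs CG ✗; k=3: TGT vs CGC ✗; k=4: CTGT vs CGCT ✗; k=5: GCTGT vs CGCTG ✗; k=6: CGCTGT vs CGCTGT ✓.
Only k = 6 is perfect, so the longest perfect 3' overlap is 6.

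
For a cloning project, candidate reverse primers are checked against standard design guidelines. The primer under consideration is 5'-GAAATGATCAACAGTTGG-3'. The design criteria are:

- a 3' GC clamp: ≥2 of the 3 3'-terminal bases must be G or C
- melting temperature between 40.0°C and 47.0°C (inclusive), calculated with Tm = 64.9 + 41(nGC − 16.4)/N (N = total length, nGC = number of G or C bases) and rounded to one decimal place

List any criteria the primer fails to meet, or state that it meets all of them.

Base counts: A=7, T=4, G=5, C=2 (length 18).
GC clamp: 3' end TGG has 2 G/C ✓
Tm: Tm = 64.9 + 41·(7 − 16.4)/18 = 43.5°C ✓

Meets all criteria.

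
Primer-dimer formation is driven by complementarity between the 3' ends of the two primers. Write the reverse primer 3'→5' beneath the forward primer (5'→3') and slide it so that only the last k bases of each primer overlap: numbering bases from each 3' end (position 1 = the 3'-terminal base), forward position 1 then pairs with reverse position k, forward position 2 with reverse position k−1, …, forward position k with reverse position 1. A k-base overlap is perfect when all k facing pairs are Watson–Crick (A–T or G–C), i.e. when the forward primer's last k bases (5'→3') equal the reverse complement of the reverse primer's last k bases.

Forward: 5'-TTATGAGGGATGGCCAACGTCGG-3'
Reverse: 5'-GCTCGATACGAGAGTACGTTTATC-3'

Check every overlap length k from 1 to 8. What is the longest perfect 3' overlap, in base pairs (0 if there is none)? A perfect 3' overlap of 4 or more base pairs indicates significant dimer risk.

Last 8 bases (5'→3') — forward …AACGTCGG, reverse …CGTTTATC.
Reverse complement of the reverse primer's last 8 bases: GATAAACG; its first k bases are the reverse complement of the reverse primer's last k bases, so a perfect k-base overlap needs the forward primer's last k bases to equal them.
Comparing (forward last k vs required): k=1: G vs G ✓; k=2: GG vs GA ✗; k=3: CGG vs GAT ✗; k=4: TCGG vs GATA ✗; k=5: GTCGG vs GATAA ✗; k=6: CGTCGG vs GATAAA ✗; k=7: ACGTCGG vs GATAAAC ✗; k=8: AACGTCGG vs GATAAACG ✗.
Only k = 1 is perfect, so the longest perfect 3' overlap is 1.

Longest perfect overlap: 1 complementary base pair; below the dimer-risk threshold (threshold 4).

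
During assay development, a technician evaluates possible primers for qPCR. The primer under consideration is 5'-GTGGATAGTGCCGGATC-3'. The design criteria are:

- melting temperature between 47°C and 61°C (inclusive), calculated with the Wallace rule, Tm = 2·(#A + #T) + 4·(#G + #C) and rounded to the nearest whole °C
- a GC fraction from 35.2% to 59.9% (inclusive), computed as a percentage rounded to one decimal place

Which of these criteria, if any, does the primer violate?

Meets all criteria.

Base counts: A=3, T=4, G=7, C=3 (length 17).
Tm: Tm = 2·7 + 4·10 = 54°C ✓
GC content: GC 10/17 = 58.8% ✓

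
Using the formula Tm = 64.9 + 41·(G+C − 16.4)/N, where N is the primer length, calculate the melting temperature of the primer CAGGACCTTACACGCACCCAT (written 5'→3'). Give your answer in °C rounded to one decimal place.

Base counts: A=6, T=3, G=3, C=9; G+C = 12, N = 21.
Tm = 64.9 + 41·(12 − 16.4)/21 = 64.9 + -180.40/21 = 56.3°C.

56.3°C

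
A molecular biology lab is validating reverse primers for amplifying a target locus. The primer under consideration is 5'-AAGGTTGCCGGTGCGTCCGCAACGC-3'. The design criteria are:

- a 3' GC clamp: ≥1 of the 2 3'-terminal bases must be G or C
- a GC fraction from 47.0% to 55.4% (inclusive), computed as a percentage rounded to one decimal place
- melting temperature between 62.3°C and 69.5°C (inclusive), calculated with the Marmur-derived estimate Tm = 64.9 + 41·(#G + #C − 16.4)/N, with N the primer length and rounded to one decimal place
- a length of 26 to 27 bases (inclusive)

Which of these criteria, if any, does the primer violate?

Fails: GC content, length.

Base counts: A=4, T=4, G=9, C=8 (length 25).
GC clamp: 3' end GC has 2 G/C ✓
GC content: GC 17/25 = 68.0%, outside 47.0–55.4% ✗
Tm: Tm = 64.9 + 41·(17 − 16.4)/25 = 65.9°C ✓
length: length 25, outside 26–27 ✗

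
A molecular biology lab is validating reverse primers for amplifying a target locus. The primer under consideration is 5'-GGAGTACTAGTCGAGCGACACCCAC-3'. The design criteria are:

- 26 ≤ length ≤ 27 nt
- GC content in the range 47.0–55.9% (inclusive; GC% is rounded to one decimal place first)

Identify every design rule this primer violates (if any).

Fails: length, GC content.

Base counts: A=7, T=3, G=7, C=8 (length 25).
length: length 25, outside 26–27 ✗
GC content: GC 15/25 = 60.0%, outside 47.0–55.9% ✗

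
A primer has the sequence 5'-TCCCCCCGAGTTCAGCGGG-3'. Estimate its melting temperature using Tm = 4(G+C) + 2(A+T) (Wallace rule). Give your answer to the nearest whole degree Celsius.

66°C

Base counts: A=2, T=3, G=6, C=8 (length 19).
Tm = 2·(2+3) + 4·(6+8) = 2·5 + 4·14 = 10 + 56 = 66°C.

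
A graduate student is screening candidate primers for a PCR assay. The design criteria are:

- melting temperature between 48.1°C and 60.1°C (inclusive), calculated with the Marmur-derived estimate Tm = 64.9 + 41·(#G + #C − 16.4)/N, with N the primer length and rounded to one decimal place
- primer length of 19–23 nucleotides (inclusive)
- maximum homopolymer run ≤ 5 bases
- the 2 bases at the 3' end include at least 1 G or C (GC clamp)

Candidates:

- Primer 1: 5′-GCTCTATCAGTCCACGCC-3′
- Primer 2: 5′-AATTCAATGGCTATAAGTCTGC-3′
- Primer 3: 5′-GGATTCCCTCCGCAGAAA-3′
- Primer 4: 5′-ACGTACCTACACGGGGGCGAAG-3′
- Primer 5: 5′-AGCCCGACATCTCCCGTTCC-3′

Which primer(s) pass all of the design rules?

Primer 1 (18 nt, A=3 T=4 G=3 C=8): Tm = 64.9 + 41·(11 − 16.4)/18 = 52.6°C ✓; length 18, outside 19–23 ✗; longest run = 2 ✓; 3' end CC has 2 G/C ✓ — fails.
Primer 2 (22 nt, A=7 T=7 G=4 C=4): Tm = 64.9 + 41·(8 − 16.4)/22 = 49.2°C ✓; length 22 ✓; longest run = 2 ✓; 3' end GC has 2 G/C ✓ — passes.
Primer 3 (18 nt, A=5 T=3 G=4 C=6): Tm = 64.9 + 41·(10 − 16.4)/18 = 50.3°C ✓; length 18, outside 19–23 ✗; longest run = 3 ✓; 3' end AA has 0 G/C, need ≥1 ✗ — fails.
Primer 4 (22 nt, A=6 T=2 G=8 C=6): Tm = 64.9 + 41·(14 − 16.4)/22 = 60.4°C, outside 48.1–60.1°C ✗; length 22 ✓; longest run = 5 ✓; 3' end AG has 1 G/C ✓ — fails.
Primer 5 (20 nt, A=3 T=4 G=3 C=10): Tm = 64.9 + 41·(13 − 16.4)/20 = 57.9°C ✓; length 20 ✓; longest run = 3 ✓; 3' end CC has 2 G/C ✓ — passes.

Primer 2 and Primer 5.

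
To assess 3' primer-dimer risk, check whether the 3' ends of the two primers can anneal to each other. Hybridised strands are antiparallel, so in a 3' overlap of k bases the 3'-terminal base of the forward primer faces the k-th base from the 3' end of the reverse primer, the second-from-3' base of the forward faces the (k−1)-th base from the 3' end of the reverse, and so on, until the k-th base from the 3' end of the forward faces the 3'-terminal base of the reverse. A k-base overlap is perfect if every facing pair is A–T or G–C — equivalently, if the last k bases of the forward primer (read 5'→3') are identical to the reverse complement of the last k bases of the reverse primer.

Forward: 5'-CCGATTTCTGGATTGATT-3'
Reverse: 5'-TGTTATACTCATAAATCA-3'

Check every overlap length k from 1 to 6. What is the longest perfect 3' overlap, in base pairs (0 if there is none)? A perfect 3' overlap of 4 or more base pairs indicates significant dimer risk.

Longest perfect overlap: 5 complementary base pairs; significant dimer risk (threshold 4).

Last 6 bases (5'→3') — forward …TTGATT, reverse …AAATCA.
Reverse complement of the reverse primer's last 6 bases: TGATTT; its first k bases are the reverse complement of the reverse primer's last k bases, so a perfect k-base overlap needs the forward primer's last k bases to equal them.
Comparing (forward last k vs required): k=1: T vs T ✓; k=2: TT vs TG ✗; k=3: ATT vs TGA ✗; k=4: GATT vs TGAT ✗; k=5: TGATT vs TGATT ✓; k=6: TTGATT vs TGATTT ✗.
Perfect overlaps at k = 1, 5; the largest is 5.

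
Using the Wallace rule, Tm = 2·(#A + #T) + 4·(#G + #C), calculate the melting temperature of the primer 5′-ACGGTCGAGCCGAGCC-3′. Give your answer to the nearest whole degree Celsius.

Base counts: A=3, T=1, G=6, C=6 (length 16).
Tm = 2·(3+1) + 4·(6+6) = 2·4 + 4·12 = 8 + 48 = 56°C.

56°C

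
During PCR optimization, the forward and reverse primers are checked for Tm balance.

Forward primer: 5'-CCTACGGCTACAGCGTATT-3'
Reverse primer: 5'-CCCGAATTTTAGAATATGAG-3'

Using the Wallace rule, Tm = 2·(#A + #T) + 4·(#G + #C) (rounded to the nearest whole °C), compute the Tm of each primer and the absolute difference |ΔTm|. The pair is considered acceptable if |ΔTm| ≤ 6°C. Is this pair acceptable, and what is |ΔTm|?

|ΔTm| = 4°C; the pair is acceptable.

Forward: A=4 T=5 G=4 C=6 → Tm = 2·9 + 4·10 = 58°C.
Reverse: A=7 T=6 G=4 C=3 → Tm = 2·13 + 4·7 = 54°C.
|ΔTm| = |58 − 54| = 4°C, ≤ 6°C.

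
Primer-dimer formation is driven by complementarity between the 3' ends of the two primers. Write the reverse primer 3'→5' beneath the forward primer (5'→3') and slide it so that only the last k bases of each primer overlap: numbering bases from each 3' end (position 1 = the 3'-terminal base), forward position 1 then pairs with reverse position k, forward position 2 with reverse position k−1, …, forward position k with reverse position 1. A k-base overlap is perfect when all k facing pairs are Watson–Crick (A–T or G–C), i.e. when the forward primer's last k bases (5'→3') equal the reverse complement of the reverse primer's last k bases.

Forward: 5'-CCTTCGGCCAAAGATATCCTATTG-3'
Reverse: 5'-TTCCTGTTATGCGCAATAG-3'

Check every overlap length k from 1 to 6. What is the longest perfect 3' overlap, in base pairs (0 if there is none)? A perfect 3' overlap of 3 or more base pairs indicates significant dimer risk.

Last 6 bases (5'→3') — forward …CTATTG, reverse …CAATAG.
Reverse complement of the reverse primer's last 6 bases: CTATTG; its first k bases are the reverse complement of the reverse primer's last k bases, so a perfect k-base overlap needs the forward primer's last k bases to equal them.
Comparing (forward last k vs required): k=1: G vs C ✗; k=2: TG vs CT ✗; k=3: TTG vs CTA ✗; k=4: ATTG vs CTAT ✗; k=5: TATTG vs CTATT ✗; k=6: CTATTG vs CTATTG ✓.
Only k = 6 is perfect, so the longest perfect 3' overlap is 6.

Longest perfect overlap: 6 complementary base pairs; significant dimer risk (threshold 3).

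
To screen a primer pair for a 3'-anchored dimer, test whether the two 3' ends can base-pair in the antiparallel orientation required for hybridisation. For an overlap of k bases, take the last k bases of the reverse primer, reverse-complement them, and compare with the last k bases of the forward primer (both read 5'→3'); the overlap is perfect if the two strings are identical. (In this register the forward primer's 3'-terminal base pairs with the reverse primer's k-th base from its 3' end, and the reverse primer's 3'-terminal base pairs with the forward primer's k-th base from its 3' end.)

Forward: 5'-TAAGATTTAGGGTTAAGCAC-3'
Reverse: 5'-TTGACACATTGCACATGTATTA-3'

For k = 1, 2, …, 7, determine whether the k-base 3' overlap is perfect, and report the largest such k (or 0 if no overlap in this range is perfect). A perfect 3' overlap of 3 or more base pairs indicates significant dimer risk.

Longest perfect overlap: 0 complementary base pairs; below the dimer-risk threshold (threshold 3).

Last 7 bases (5'→3') — forward …TAAGCAC, reverse …TGTATTA.
Reverse complement of the reverse primer's last 7 bases: TAATACA; its first k bases are the reverse complement of the reverse primer's last k bases, so a perfect k-base overlap needs the forward primer's last k bases to equal them.
Comparing (forward last k vs required): k=1: C vs T ✗; k=2: AC vs TA ✗; k=3: CAC vs TAA ✗; k=4: GCAC vs TAAT ✗; k=5: AGCAC vs TAATA ✗; k=6: AAGCAC vs TAATAC ✗; k=7: TAAGCAC vs TAATACA ✗.
No overlap length from 1 to 7 is perfect, so the longest perfect 3' overlap is 0.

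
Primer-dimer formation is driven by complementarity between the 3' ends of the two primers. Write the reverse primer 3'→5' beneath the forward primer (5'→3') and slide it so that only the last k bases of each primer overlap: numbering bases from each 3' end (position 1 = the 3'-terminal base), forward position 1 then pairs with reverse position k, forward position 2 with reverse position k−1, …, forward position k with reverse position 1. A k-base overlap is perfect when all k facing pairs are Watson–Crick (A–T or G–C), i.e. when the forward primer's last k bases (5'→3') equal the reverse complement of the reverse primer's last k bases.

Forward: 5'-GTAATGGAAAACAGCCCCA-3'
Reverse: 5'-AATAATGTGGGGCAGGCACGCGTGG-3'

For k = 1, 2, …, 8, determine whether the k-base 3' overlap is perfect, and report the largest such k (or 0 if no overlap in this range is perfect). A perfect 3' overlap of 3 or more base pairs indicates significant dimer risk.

Last 8 bases (5'→3') — forward …CAGCCCCA, reverse …ACGCGTGG.
Reverse complement of the reverse primer's last 8 bases: CCACGCGT; its first k bases are the reverse complement of the reverse primer's last k bases, so a perfect k-base overlap needs the forward primer's last k bases to equal them.
Comparing (forward last k vs required): k=1: A vs C ✗; k=2: CA vs CC ✗; k=3: CCA vs CCA ✓; k=4: CCCA vs CCAC ✗; k=5: CCCCA vs CCACG ✗; k=6: GCCCCA vs CCACGC ✗; k=7: AGCCCCA vs CCACGCG ✗; k=8: CAGCCCCA vs CCACGCGT ✗.
Only k = 3 is perfect, so the longest perfect 3' overlap is 3.

Longest perfect overlap: 3 complementary base pairs; significant dimer risk (threshold 3).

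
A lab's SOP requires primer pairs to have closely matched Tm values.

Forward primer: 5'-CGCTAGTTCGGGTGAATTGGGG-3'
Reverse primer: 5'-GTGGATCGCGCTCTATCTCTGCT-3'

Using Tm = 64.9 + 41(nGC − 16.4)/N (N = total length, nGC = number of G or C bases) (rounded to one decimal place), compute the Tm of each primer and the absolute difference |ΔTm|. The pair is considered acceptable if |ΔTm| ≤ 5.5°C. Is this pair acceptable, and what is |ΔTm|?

|ΔTm| = 0.2°C; the pair is acceptable.

Forward: G+C = 13, N = 22 → Tm = 64.9 + 41·(13 − 16.4)/22 = 58.6°C.
Reverse: G+C = 13, N = 23 → Tm = 64.9 + 41·(13 − 16.4)/23 = 58.8°C.
|ΔTm| = |58.6 − 58.8| = 0.2°C, ≤ 5.5°C.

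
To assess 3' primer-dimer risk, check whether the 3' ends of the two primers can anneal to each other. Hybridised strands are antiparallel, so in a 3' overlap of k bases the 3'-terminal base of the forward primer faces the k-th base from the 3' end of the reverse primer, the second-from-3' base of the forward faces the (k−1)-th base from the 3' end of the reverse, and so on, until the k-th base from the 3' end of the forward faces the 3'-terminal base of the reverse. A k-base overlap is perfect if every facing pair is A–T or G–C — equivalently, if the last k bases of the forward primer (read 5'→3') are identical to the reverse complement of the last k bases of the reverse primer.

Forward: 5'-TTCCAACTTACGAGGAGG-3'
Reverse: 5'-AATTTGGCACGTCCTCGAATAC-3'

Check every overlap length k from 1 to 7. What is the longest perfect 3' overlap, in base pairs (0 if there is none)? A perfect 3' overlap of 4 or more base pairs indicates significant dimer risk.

Last 7 bases (5'→3') — forward …GAGGAGG, reverse …CGAATAC.
Reverse complement of the reverse primer's last 7 bases: GTATTCG; its first k bases are the reverse complement of the reverse primer's last k bases, so a perfect k-base overlap needs the forward primer's last k bases to equal them.
Comparing (forward last k vs required): k=1: G vs G ✓; k=2: GG vs GT ✗; k=3: AGG vs GTA ✗; k=4: GAGG vs GTAT ✗; k=5: GGAGG vs GTATT ✗; k=6: AGGAGG vs GTATTC ✗; k=7: GAGGAGG vs GTATTCG ✗.
Only k = 1 is perfect, so the longest perfect 3' overlap is 1.

Longest perfect overlap: 1 complementary base pair; below the dimer-risk threshold (threshold 4).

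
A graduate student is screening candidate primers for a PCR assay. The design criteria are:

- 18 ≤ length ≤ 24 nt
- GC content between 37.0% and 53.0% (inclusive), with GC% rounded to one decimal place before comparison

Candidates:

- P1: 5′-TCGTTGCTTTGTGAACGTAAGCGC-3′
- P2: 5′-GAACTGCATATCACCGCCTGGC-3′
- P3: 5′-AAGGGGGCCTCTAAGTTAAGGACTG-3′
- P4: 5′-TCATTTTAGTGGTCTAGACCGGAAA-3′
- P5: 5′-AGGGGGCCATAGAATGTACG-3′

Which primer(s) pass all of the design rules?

P1 only.

P1 (24 nt, A=4 T=8 G=7 C=5): length 24 ✓; GC 12/24 = 50.0% ✓ — passes.
P2 (22 nt, A=5 T=4 G=5 C=8): length 22 ✓; GC 13/22 = 59.1%, outside 37.0–53.0% ✗ — fails.
P3 (25 nt, A=7 T=5 G=9 C=4): length 25, outside 18–24 ✗; GC 13/25 = 52.0% ✓ — fails.
P4 (25 nt, A=7 T=8 G=6 C=4): length 25, outside 18–24 ✗; GC 10/25 = 40.0% ✓ — fails.
P5 (20 nt, A=6 T=3 G=8 C=3): length 20 ✓; GC 11/20 = 55.0%, outside 37.0–53.0% ✗ — fails.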